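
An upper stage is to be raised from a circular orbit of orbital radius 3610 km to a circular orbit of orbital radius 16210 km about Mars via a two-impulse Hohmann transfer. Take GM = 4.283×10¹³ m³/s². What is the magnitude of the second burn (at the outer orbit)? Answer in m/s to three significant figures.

Δv ≈ 644 m/s

r₁ = 3610 km = 3.610×10⁶ m.
r₂ = 16210 km = 1.621×10⁷ m.
Transfer ellipse a_t = (r₁ + r₂)/2 = 9.910×10⁶ m.
At r₁: circular v_c1 = √(μ/r₁) = 3444 m/s; transfer-periapsis v_p = √[μ(2/r₁ − 1/a_t)] = 4405 m/s.
At r₂: circular v_c2 = √(μ/r₂) = 1625 m/s; transfer-apoapsis v_a = √[μ(2/r₂ − 1/a_t)] = 981.1 m/s.
Δv₂ = v_c2 − v_a = 644.4 m/s.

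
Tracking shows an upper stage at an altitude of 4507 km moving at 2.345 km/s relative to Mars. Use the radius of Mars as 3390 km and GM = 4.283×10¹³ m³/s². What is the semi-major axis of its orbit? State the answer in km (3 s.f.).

a ≈ 8010 km

r = 3390 + 4507 = 7897.0 km = 7.897×10⁶ m.
Specific orbital energy ε = v²/2 − μ/r = (2345)²/2 − 4.283×10¹³/7.897×10⁶ = -2.674×10⁶ J/kg.
Since ε = −μ/(2a), a = −μ/(2ε) = 8.008×10⁶ m = 8008.4 km.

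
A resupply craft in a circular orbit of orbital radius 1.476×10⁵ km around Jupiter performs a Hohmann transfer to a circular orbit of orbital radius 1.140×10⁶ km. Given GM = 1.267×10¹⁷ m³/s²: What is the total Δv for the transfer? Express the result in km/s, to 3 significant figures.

Δv_total ≈ 15.2 km/s

r₁ = 1.476×10⁵ km = 1.476×10⁸ m.
r₂ = 1.140×10⁶ km = 1.140×10⁹ m.
Transfer ellipse a_t = (r₁ + r₂)/2 = 6.438×10⁸ m.
At r₁: circular v_c1 = √(μ/r₁) = 29300 m/s; transfer-perijove v_p = √[μ(2/r₁ − 1/a_t)] = 38990 m/s.
Δv₁ = v_p − v_c1 = 9689 m/s.
At r₂: circular v_c2 = √(μ/r₂) = 10540 m/s; transfer-apojove v_a = √[μ(2/r₂ − 1/a_t)] = 5048 m/s.
Δv₂ = v_c2 − v_a = 5494 m/s.
Total Δv = Δv₁ + Δv₂ = 15180 m/s = 15.18 km/s.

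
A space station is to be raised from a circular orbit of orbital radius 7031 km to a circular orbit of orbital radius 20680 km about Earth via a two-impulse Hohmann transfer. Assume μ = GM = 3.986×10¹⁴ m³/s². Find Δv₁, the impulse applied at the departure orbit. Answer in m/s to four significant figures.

r₁ = 7031 km = 7.031×10⁶ m.
r₂ = 20680 km = 2.068×10⁷ m.
Transfer ellipse a_t = (r₁ + r₂)/2 = 1.386×10⁷ m.
At r₁: circular v_c1 = √(μ/r₁) = 7529 m/s; transfer-perigee v_p = √[μ(2/r₁ − 1/a_t)] = 9199 m/s.
Δv₁ = v_p − v_c1 = 1669 m/s.

Δv ≈ 1669 m/s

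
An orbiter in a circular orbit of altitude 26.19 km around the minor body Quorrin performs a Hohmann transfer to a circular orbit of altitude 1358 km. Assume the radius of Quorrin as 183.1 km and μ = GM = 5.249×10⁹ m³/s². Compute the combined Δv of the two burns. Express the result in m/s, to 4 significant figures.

Δv_total ≈ 81.60 m/s

r₁ = 183.1 + 26.19 = 209.29 km = 2.0929×10⁵ m.
r₂ = 183.1 + 1358 = 1541.1 km = 1.5411×10⁶ m.
Transfer ellipse a_t = (r₁ + r₂)/2 = 8.752×10⁵ m.
At r₁: circular v_c1 = √(μ/r₁) = 158.4 m/s; transfer-periapsis v_p = √[μ(2/r₁ − 1/a_t)] = 210.1 m/s.
Δv₁ = v_p − v_c1 = 51.78 m/s.
At r₂: circular v_c2 = √(μ/r₂) = 58.36 m/s; transfer-apoapsis v_a = √[μ(2/r₂ − 1/a_t)] = 28.54 m/s.
Δv₂ = v_c2 − v_a = 29.82 m/s.
Total Δv = Δv₁ + Δv₂ = 81.60 m/s.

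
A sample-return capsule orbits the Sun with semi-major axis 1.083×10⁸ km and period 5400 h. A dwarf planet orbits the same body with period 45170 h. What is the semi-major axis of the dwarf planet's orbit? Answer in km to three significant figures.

a₂ ≈ 4.46×10⁸ km

Kepler's third law: a³ ∝ T², so a₂ = a₁ (T₂/T₁)^(2/3).
T₂/T₁ = 8.365, (T₂/T₁)^(2/3) = 4.121.
a₂ = 1.083×10⁸ × 4.121 = 4.463×10⁸ km.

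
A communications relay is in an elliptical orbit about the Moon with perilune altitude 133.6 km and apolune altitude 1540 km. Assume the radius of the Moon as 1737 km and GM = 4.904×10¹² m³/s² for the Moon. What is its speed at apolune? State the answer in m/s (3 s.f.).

r_p = 1737 + 133.6 = 1870.6 km = 1.8706×10⁶ m.
r_a = 1737 + 1540 = 3277.0 km = 3.2770×10⁶ m.
Semi-major axis a = (r_p + r_a)/2 = 2573.8 km = 2.574×10⁶ m.
Vis-viva: v² = μ(2/r − 1/a) = 4.904×10¹² × (6.103×10⁻⁷ − 3.885×10⁻⁷) = 1.088×10⁶ m²/s².
v = 1043 m/s.

v ≈ 1040 m/s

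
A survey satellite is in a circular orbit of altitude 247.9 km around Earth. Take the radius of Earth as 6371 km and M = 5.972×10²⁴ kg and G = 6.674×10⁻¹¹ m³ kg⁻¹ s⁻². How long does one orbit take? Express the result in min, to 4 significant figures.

T ≈ 89.32 min

μ = GM = 6.674×10⁻¹¹ × 5.972×10²⁴ = 3.986×10¹⁴ m³/s².
r = 6371 + 247.9 = 6618.9 km = 6.6189×10⁶ m.
Kepler's third law: T = 2π√(r³/μ) = 2π√((6.619×10⁶)³ / 3.986×10¹⁴).
r³/μ = 7.275×10⁵ s², so T = 2π × 8.530×10² = 5.359×10³ s.
Converting: 5.359×10³ s ÷ 60.00 = 89.32 min.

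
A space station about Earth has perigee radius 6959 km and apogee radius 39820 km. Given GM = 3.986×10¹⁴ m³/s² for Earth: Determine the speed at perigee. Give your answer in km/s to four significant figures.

Semi-major axis a = (r_p + r_a)/2 = 23390 km = 2.339×10⁷ m.
Vis-viva: v² = μ(2/r − 1/a) = 3.986×10¹⁴ × (2.874×10⁻⁷ − 4.275×10⁻⁸) = 9.751×10⁷ m²/s².
v = 9875 m/s = 9.875 km/s.

v ≈ 9.875 km/s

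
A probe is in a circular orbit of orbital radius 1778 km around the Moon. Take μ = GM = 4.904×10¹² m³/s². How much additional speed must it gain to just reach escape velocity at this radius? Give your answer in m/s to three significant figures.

r = 1778 km = 1.778×10⁶ m.
Circular speed v_c = √(μ/r) = 1661 m/s.
Escape speed v_esc = √(2μ/r) = √2 × v_c = 2349 m/s.
Δv = v_esc − v_c = 687.9 m/s.

Δv ≈ 688 m/s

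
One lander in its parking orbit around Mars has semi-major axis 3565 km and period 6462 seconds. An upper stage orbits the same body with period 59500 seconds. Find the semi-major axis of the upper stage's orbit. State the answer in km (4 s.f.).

a₂ ≈ 15660 km

Kepler's third law: a³ ∝ T², so a₂ = a₁ (T₂/T₁)^(2/3).
T₂/T₁ = 9.208, (T₂/T₁)^(2/3) = 4.393.
a₂ = 3565 × 4.393 = 15660 km.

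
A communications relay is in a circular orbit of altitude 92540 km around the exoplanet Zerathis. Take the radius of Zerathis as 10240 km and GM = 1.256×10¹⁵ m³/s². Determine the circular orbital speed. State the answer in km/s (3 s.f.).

v ≈ 3.50 km/s

r = 10240 + 92540 = 102780 km = 1.0278×10⁸ m.
For a circular orbit v = √(μ/r) = √(1.256×10¹⁵ / 1.028×10⁸) = √(1.222×10⁷) = 3496 m/s.
That is 3.496 km/s.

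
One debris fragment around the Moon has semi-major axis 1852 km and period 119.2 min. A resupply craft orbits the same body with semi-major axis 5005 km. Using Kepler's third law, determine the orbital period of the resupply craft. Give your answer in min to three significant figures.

Kepler's third law: T² ∝ a³, so T₂ = T₁ (a₂/a₁)^(3/2).
a₂/a₁ = 2.702, (a₂/a₁)^(3/2) = 4.443.
T₂ = 119.2 × 4.443 = 529.6 min.

T₂ ≈ 530 min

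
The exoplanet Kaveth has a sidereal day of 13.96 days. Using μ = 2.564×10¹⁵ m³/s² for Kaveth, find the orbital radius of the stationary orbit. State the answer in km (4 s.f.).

r_sync ≈ 4.555×10⁵ km

T = 13.96 days = 1.206×10⁶ s.
A synchronous orbit has period T, so by Kepler's third law a = (μT²/4π²)^(1/3).
μT²/4π² = 2.564×10¹⁵ × (1.206×10⁶)² / 39.48 = 9.448×10²⁵ m³.
a = 4.555×10⁸ m = 4.5546×10⁵ km.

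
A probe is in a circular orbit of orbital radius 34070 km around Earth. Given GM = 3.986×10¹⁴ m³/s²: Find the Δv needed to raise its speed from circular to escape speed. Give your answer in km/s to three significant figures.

r = 34070 km = 3.407×10⁷ m.
Circular speed v_c = √(μ/r) = 3420 m/s.
Escape speed v_esc = √(2μ/r) = √2 × v_c = 4837 m/s.
Δv = v_esc − v_c = 1417 m/s = 1.417 km/s.

Δv ≈ 1.42 km/s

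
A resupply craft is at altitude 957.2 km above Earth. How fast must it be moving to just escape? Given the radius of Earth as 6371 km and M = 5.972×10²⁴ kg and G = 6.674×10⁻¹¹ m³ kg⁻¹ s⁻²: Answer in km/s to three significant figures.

v_esc ≈ 10.4 km/s

μ = GM = 6.674×10⁻¹¹ × 5.972×10²⁴ = 3.986×10¹⁴ m³/s².
r = 6371 + 957.2 = 7328.2 km = 7.3282×10⁶ m.
Escape speed v_esc = √(2μ/r) = √(2 × 3.986×10¹⁴ / 7.328×10⁶) = √(1.088×10⁸) = 10430 m/s.
= 10.43 km/s.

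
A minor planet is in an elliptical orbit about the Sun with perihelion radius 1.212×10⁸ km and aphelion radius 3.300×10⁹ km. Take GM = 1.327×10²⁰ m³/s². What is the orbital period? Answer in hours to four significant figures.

Semi-major axis a = (r_p + r_a)/2 = (1.2120×10⁸ + 3.3000×10⁹)/2 = 1.7106×10⁹ km = 1.711×10¹² m.
By Kepler's third law T = 2π√(a³/μ) = 2π × 1.942×10⁸ = 1.220×10⁹ s.
= 3.390×10⁵ hours.

T ≈ 339000 hours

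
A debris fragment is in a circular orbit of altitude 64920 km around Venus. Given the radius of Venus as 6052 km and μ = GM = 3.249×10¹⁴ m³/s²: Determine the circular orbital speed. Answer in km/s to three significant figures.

v ≈ 2.14 km/s

r = 6052 + 64920 = 70972 km = 7.0972×10⁷ m.
For a circular orbit v = √(μ/r) = √(3.249×10¹⁴ / 7.097×10⁷) = √(4.578×10⁶) = 2140 m/s.
That is 2.140 km/s.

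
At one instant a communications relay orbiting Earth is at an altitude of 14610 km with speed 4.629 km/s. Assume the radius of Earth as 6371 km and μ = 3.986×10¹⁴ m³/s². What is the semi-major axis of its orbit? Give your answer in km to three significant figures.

a ≈ 24100 km

r = 6371 + 14610 = 20981 km = 2.098×10⁷ m.
Specific orbital energy ε = v²/2 − μ/r = (4629)²/2 − 3.986×10¹⁴/2.098×10⁷ = -8.284×10⁶ J/kg.
Since ε = −μ/(2a), a = −μ/(2ε) = 2.406×10⁷ m = 24057 km.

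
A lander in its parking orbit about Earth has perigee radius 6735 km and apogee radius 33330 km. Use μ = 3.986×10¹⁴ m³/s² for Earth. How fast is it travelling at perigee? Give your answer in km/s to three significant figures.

Semi-major axis a = (r_p + r_a)/2 = 20032 km = 2.003×10⁷ m.
Vis-viva: v² = μ(2/r − 1/a) = 3.986×10¹⁴ × (2.970×10⁻⁷ − 4.992×10⁻⁸) = 9.847×10⁷ m²/s².
v = 9923 m/s = 9.923 km/s.

v ≈ 9.92 km/s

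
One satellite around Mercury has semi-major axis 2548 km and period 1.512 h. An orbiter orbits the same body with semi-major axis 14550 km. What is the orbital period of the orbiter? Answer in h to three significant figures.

Kepler's third law: T² ∝ a³, so T₂ = T₁ (a₂/a₁)^(3/2).
a₂/a₁ = 5.710, (a₂/a₁)^(3/2) = 13.65.
T₂ = 1.512 × 13.65 = 20.63 h.

T₂ ≈ 20.6 h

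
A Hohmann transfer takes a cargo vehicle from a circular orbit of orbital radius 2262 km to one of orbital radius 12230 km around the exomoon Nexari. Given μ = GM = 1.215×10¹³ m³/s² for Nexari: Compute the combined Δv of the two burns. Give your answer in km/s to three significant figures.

Δv_total ≈ 1.13 km/s

r₁ = 2262 km = 2.262×10⁶ m.
r₂ = 12230 km = 1.223×10⁷ m.
Transfer ellipse a_t = (r₁ + r₂)/2 = 7.246×10⁶ m.
At r₁: circular v_c1 = √(μ/r₁) = 2318 m/s; transfer-periapsis v_p = √[μ(2/r₁ − 1/a_t)] = 3011 m/s.
Δv₁ = v_p − v_c1 = 693.3 m/s.
At r₂: circular v_c2 = √(μ/r₂) = 996.7 m/s; transfer-apoapsis v_a = √[μ(2/r₂ − 1/a_t)] = 556.9 m/s.
Δv₂ = v_c2 − v_a = 439.8 m/s.
Total Δv = Δv₁ + Δv₂ = 1133 m/s = 1.133 km/s.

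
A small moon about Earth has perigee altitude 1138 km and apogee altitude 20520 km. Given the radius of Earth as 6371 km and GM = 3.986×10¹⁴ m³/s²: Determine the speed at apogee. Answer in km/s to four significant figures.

r_p = 6371 + 1138 = 7509.0 km = 7.5090×10⁶ m.
r_a = 6371 + 20520 = 26891 km = 2.6891×10⁷ m.
Semi-major axis a = (r_p + r_a)/2 = 17200 km = 1.720×10⁷ m.
Vis-viva: v² = μ(2/r − 1/a) = 3.986×10¹⁴ × (7.437×10⁻⁸ − 5.814×10⁻⁸) = 6.471×10⁶ m²/s².
v = 2544 m/s = 2.544 km/s.

v ≈ 2.544 km/s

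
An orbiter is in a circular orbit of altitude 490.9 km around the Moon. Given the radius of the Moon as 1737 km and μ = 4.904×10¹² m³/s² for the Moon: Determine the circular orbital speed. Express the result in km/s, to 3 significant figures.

v ≈ 1.48 km/s

r = 1737 + 490.9 = 2227.9 km = 2.2279×10⁶ m.
For a circular orbit v = √(μ/r) = √(4.904×10¹² / 2.228×10⁶) = √(2.201×10⁶) = 1484 m/s.
That is 1.484 km/s.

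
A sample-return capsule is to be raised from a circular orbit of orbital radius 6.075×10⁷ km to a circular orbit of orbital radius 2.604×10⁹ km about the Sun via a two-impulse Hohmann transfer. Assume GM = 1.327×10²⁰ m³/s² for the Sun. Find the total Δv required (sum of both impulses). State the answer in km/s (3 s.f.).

Δv_total ≈ 24.2 km/s

r₁ = 6.075×10⁷ km = 6.075×10¹⁰ m.
r₂ = 2.604×10⁹ km = 2.604×10¹² m.
Transfer ellipse a_t = (r₁ + r₂)/2 = 1.332×10¹² m.
At r₁: circular v_c1 = √(μ/r₁) = 46740 m/s; transfer-perihelion v_p = √[μ(2/r₁ − 1/a_t)] = 65340 m/s.
Δv₁ = v_p − v_c1 = 18600 m/s.
At r₂: circular v_c2 = √(μ/r₂) = 7139 m/s; transfer-aphelion v_a = √[μ(2/r₂ − 1/a_t)] = 1524 m/s.
Δv₂ = v_c2 − v_a = 5614 m/s.
Total Δv = Δv₁ + Δv₂ = 24220 m/s = 24.22 km/s.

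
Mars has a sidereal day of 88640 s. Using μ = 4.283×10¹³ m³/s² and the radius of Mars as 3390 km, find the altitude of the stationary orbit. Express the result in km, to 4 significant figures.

A synchronous orbit has period T, so by Kepler's third law a = (μT²/4π²)^(1/3).
μT²/4π² = 4.283×10¹³ × (8.864×10⁴)² / 39.48 = 8.524×10²¹ m³.
a = 2.043×10⁷ m = 20428 km.
Altitude h = a − R = 20428 − 3390 = 17038 km.

h_sync ≈ 17040 km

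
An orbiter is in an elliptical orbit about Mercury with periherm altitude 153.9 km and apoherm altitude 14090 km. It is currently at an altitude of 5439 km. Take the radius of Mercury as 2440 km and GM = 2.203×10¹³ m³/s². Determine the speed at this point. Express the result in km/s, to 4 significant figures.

v ≈ 1.813 km/s

r_p = 2440 + 153.9 = 2593.9 km = 2.5939×10⁶ m.
r_a = 2440 + 14090 = 16530 km = 1.6530×10⁷ m.
r = 2440 + 5439 = 7879.0 km = 7.879×10⁶ m.
Semi-major axis a = (r_p + r_a)/2 = 9562.0 km = 9.562×10⁶ m.
Vis-viva: v² = μ(2/r − 1/a) = 2.203×10¹³ × (2.538×10⁻⁷ − 1.046×10⁻⁷) = 3.288×10⁶ m²/s².
v = 1813 m/s = 1.813 km/s.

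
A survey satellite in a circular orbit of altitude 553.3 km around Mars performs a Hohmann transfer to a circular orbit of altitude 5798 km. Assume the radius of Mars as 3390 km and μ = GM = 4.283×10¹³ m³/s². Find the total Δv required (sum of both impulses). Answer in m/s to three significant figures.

r₁ = 3390 + 553.3 = 3943.3 km = 3.9433×10⁶ m.
r₂ = 3390 + 5798 = 9188.0 km = 9.1880×10⁶ m.
Transfer ellipse a_t = (r₁ + r₂)/2 = 6.566×10⁶ m.
At r₁: circular v_c1 = √(μ/r₁) = 3296 m/s; transfer-periapsis v_p = √[μ(2/r₁ − 1/a_t)] = 3899 m/s.
Δv₁ = v_p − v_c1 = 603.0 m/s.
At r₂: circular v_c2 = √(μ/r₂) = 2159 m/s; transfer-apoapsis v_a = √[μ(2/r₂ − 1/a_t)] = 1673 m/s.
Δv₂ = v_c2 − v_a = 485.8 m/s.
Total Δv = Δv₁ + Δv₂ = 1089 m/s.

Δv_total ≈ 1090 m/s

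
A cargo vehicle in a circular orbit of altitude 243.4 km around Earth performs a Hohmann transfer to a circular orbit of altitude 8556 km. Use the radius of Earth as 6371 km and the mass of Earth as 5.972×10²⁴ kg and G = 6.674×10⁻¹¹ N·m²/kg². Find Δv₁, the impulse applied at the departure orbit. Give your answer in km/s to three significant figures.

μ = GM = 6.674×10⁻¹¹ × 5.972×10²⁴ = 3.986×10¹⁴ m³/s².
r₁ = 6371 + 243.4 = 6614.4 km = 6.6144×10⁶ m.
r₂ = 6371 + 8556 = 14927 km = 1.4927×10⁷ m.
Transfer ellipse a_t = (r₁ + r₂)/2 = 1.077×10⁷ m.
At r₁: circular v_c1 = √(μ/r₁) = 7763 m/s; transfer-perigee v_p = √[μ(2/r₁ − 1/a_t)] = 9138 m/s.
Δv₁ = v_p − v_c1 = 1376 m/s.
= 1.376 km/s.

Δv ≈ 1.38 km/s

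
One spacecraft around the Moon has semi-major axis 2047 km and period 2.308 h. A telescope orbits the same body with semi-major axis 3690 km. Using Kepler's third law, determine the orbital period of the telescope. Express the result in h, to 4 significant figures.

Kepler's third law: T² ∝ a³, so T₂ = T₁ (a₂/a₁)^(3/2).
a₂/a₁ = 1.803, (a₂/a₁)^(3/2) = 2.420.
T₂ = 2.308 × 2.420 = 5.586 h.

T₂ ≈ 5.586 h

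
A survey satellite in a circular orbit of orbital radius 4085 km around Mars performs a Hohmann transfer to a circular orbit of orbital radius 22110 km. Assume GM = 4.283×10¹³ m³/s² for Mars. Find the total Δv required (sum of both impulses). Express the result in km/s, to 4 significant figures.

r₁ = 4085 km = 4.085×10⁶ m.
r₂ = 22110 km = 2.211×10⁷ m.
Transfer ellipse a_t = (r₁ + r₂)/2 = 1.310×10⁷ m.
At r₁: circular v_c1 = √(μ/r₁) = 3238 m/s; transfer-periapsis v_p = √[μ(2/r₁ − 1/a_t)] = 4207 m/s.
Δv₁ = v_p − v_c1 = 969.0 m/s.
At r₂: circular v_c2 = √(μ/r₂) = 1392 m/s; transfer-apoapsis v_a = √[μ(2/r₂ − 1/a_t)] = 777.3 m/s.
Δv₂ = v_c2 − v_a = 614.5 m/s.
Total Δv = Δv₁ + Δv₂ = 1584 m/s = 1.584 km/s.

Δv_total ≈ 1.584 km/s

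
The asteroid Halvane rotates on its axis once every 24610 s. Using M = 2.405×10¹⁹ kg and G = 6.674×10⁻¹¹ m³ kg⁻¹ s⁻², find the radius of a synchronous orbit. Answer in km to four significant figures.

μ = GM = 6.674×10⁻¹¹ × 2.405×10¹⁹ = 1.605×10⁹ m³/s².
A synchronous orbit has period T, so by Kepler's third law a = (μT²/4π²)^(1/3).
μT²/4π² = 1.605×10⁹ × (2.461×10⁴)² / 39.48 = 2.462×10¹⁶ m³.
a = 2.909×10⁵ m = 290.93 km.

r_sync ≈ 290.9 km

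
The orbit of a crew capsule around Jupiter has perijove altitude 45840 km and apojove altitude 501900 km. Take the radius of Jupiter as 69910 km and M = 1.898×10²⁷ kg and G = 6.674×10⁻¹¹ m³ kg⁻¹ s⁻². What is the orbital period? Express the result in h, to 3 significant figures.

T ≈ 31.3 h

μ = GM = 6.674×10⁻¹¹ × 1.898×10²⁷ = 1.267×10¹⁷ m³/s².
r_p = 69910 + 45840 = 115750 km = 1.1575×10⁸ m.
r_a = 69910 + 501900 = 571810 km = 5.7181×10⁸ m.
Semi-major axis a = (r_p + r_a)/2 = (1.1575×10⁵ + 5.7181×10⁵)/2 = 3.4378×10⁵ km = 3.438×10⁸ m.
By Kepler's third law T = 2π√(a³/μ) = 2π × 1.791×10⁴ = 1.125×10⁵ s.
= 31.26 h.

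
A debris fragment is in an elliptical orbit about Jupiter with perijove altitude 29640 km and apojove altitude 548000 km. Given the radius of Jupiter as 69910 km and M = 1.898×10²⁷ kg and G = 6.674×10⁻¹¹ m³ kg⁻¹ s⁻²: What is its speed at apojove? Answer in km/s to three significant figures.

μ = GM = 6.674×10⁻¹¹ × 1.898×10²⁷ = 1.267×10¹⁷ m³/s².
r_p = 69910 + 29640 = 99550 km = 9.9550×10⁷ m.
r_a = 69910 + 548000 = 617910 km = 6.1791×10⁸ m.
Semi-major axis a = (r_p + r_a)/2 = 3.5873×10⁵ km = 3.587×10⁸ m.
Vis-viva: v² = μ(2/r − 1/a) = 1.267×10¹⁷ × (3.237×10⁻⁹ − 2.788×10⁻⁹) = 5.689×10⁷ m²/s².
v = 7543 m/s = 7.543 km/s.

v ≈ 7.54 km/s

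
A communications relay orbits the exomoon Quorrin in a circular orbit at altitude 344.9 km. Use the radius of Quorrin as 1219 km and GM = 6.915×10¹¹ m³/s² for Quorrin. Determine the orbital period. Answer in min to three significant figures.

T ≈ 246 min

r = 1219 + 344.9 = 1563.9 km = 1.5639×10⁶ m.
Kepler's third law: T = 2π√(r³/μ) = 2π√((1.564×10⁶)³ / 6.915×10¹¹).
r³/μ = 5.531×10⁶ s², so T = 2π × 2.352×10³ = 1.478×10⁴ s.
Converting: 1.478×10⁴ s ÷ 60.00 = 246.3 min.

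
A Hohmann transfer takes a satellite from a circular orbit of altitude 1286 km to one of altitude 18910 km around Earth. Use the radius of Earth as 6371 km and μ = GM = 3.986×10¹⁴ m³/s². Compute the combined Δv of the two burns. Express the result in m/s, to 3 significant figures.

r₁ = 6371 + 1286 = 7657.0 km = 7.6570×10⁶ m.
r₂ = 6371 + 18910 = 25281 km = 2.5281×10⁷ m.
Transfer ellipse a_t = (r₁ + r₂)/2 = 1.647×10⁷ m.
At r₁: circular v_c1 = √(μ/r₁) = 7215 m/s; transfer-perigee v_p = √[μ(2/r₁ − 1/a_t)] = 8939 m/s.
Δv₁ = v_p − v_c1 = 1724 m/s.
At r₂: circular v_c2 = √(μ/r₂) = 3971 m/s; transfer-apogee v_a = √[μ(2/r₂ − 1/a_t)] = 2707 m/s.
Δv₂ = v_c2 − v_a = 1263 m/s.
Total Δv = Δv₁ + Δv₂ = 2987 m/s.

Δv_total ≈ 2990 m/s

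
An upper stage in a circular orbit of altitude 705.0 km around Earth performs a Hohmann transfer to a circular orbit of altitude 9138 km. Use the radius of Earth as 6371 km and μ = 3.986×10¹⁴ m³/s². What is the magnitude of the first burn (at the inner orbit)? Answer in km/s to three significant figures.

Δv ≈ 1.29 km/s

r₁ = 6371 + 705.0 = 7076.0 km = 7.0760×10⁶ m.
r₂ = 6371 + 9138 = 15509 km = 1.5509×10⁷ m.
Transfer ellipse a_t = (r₁ + r₂)/2 = 1.129×10⁷ m.
At r₁: circular v_c1 = √(μ/r₁) = 7505 m/s; transfer-perigee v_p = √[μ(2/r₁ − 1/a_t)] = 8796 m/s.
Δv₁ = v_p − v_c1 = 1290 m/s.
= 1.290 km/s.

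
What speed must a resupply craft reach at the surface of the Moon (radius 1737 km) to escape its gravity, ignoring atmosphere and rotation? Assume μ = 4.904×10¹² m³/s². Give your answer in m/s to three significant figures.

r = R = 1.737×10⁶ m.
Escape speed v_esc = √(2μ/r) = √(2 × 4.904×10¹² / 1.737×10⁶) = √(5.647×10⁶) = 2376 m/s.

v_esc ≈ 2380 m/s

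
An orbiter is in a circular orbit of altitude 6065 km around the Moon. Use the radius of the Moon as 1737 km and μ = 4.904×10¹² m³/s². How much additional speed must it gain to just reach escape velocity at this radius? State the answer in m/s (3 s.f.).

r = 1737 + 6065 = 7802.0 km = 7.8020×10⁶ m.
Circular speed v_c = √(μ/r) = 792.8 m/s.
Escape speed v_esc = √(2μ/r) = √2 × v_c = 1121 m/s.
Δv = v_esc − v_c = 328.4 m/s.

Δv ≈ 328 m/s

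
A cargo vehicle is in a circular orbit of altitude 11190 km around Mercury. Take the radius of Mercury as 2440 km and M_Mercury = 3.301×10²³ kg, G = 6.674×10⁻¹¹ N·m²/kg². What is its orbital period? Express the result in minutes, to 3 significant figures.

μ = GM = 6.674×10⁻¹¹ × 3.301×10²³ = 2.203×10¹³ m³/s².
r = 2440 + 11190 = 13630 km = 1.3630×10⁷ m.
Kepler's third law: T = 2π√(r³/μ) = 2π√((1.363×10⁷)³ / 2.203×10¹³).
r³/μ = 1.149×10⁸ s², so T = 2π × 1.072×10⁴ = 6.736×10⁴ s.
Converting: 6.736×10⁴ s ÷ 60.00 = 1123 minutes.

T ≈ 1120 minutes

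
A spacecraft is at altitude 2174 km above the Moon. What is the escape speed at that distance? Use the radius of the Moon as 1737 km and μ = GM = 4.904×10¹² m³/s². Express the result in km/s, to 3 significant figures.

r = 1737 + 2174 = 3911.0 km = 3.9110×10⁶ m.
Escape speed v_esc = √(2μ/r) = √(2 × 4.904×10¹² / 3.911×10⁶) = √(2.508×10⁶) = 1584 m/s.
= 1.584 km/s.

v_esc ≈ 1.58 km/s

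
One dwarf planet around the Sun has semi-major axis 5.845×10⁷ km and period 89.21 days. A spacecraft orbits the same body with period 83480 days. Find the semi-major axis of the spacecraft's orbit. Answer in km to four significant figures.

a₂ ≈ 5.592×10⁹ km

Kepler's third law: a³ ∝ T², so a₂ = a₁ (T₂/T₁)^(2/3).
T₂/T₁ = 935.8, (T₂/T₁)^(2/3) = 95.67.
a₂ = 5.845×10⁷ × 95.67 = 5.592×10⁹ km.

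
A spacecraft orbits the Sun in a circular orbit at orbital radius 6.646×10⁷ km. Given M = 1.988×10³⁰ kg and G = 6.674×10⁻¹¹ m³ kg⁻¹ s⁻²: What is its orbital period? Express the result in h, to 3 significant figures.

T ≈ 2600 h

μ = GM = 6.674×10⁻¹¹ × 1.988×10³⁰ = 1.327×10²⁰ m³/s².
r = 6.646×10⁷ km = 6.646×10¹⁰ m.
Kepler's third law: T = 2π√(r³/μ) = 2π√((6.646×10¹⁰)³ / 1.327×10²⁰).
r³/μ = 2.212×10¹² s², so T = 2π × 1.487×10⁶ = 9.346×10⁶ s.
Converting: 9.346×10⁶ s ÷ 3600 = 2596 h.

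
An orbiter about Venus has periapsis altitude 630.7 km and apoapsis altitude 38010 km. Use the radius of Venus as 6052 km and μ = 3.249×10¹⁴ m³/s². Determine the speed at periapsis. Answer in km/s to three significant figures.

v ≈ 9.19 km/s

r_p = 6052 + 630.7 = 6682.7 km = 6.6827×10⁶ m.
r_a = 6052 + 38010 = 44062 km = 4.4062×10⁷ m.
Semi-major axis a = (r_p + r_a)/2 = 25372 km = 2.537×10⁷ m.
Vis-viva: v² = μ(2/r − 1/a) = 3.249×10¹⁴ × (2.993×10⁻⁷ − 3.941×10⁻⁸) = 8.443×10⁷ m²/s².
v = 9189 m/s = 9.189 km/s.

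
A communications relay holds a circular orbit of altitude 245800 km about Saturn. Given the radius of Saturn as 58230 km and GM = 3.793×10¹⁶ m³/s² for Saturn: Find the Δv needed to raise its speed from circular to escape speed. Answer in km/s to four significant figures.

r = 58230 + 245800 = 304030 km = 3.0403×10⁸ m.
Circular speed v_c = √(μ/r) = 11170 m/s.
Escape speed v_esc = √(2μ/r) = √2 × v_c = 15800 m/s.
Δv = v_esc − v_c = 4627 m/s = 4.627 km/s.

Δv ≈ 4.627 km/s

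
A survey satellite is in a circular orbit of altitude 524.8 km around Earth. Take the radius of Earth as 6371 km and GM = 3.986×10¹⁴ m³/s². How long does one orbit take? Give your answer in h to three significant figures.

T ≈ 1.58 h

r = 6371 + 524.8 = 6895.8 km = 6.8958×10⁶ m.
Kepler's third law: T = 2π√(r³/μ) = 2π√((6.896×10⁶)³ / 3.986×10¹⁴).
r³/μ = 8.227×10⁵ s², so T = 2π × 9.070×10² = 5.699×10³ s.
Converting: 5.699×10³ s ÷ 3600 = 1.583 h.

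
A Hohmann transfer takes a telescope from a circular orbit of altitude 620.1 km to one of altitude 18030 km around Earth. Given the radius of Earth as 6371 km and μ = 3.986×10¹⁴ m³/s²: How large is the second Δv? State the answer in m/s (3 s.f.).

Δv ≈ 1340 m/s

r₁ = 6371 + 620.1 = 6991.1 km = 6.9911×10⁶ m.
r₂ = 6371 + 18030 = 24401 km = 2.4401×10⁷ m.
Transfer ellipse a_t = (r₁ + r₂)/2 = 1.570×10⁷ m.
At r₁: circular v_c1 = √(μ/r₁) = 7551 m/s; transfer-perigee v_p = √[μ(2/r₁ − 1/a_t)] = 9415 m/s.
At r₂: circular v_c2 = √(μ/r₂) = 4042 m/s; transfer-apogee v_a = √[μ(2/r₂ − 1/a_t)] = 2697 m/s.
Δv₂ = v_c2 − v_a = 1344 m/s.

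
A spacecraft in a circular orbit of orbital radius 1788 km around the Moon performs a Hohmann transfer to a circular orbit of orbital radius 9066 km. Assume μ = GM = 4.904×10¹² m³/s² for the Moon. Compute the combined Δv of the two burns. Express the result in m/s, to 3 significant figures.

r₁ = 1788 km = 1.788×10⁶ m.
r₂ = 9066 km = 9.066×10⁶ m.
Transfer ellipse a_t = (r₁ + r₂)/2 = 5.427×10⁶ m.
At r₁: circular v_c1 = √(μ/r₁) = 1656 m/s; transfer-perilune v_p = √[μ(2/r₁ − 1/a_t)] = 2141 m/s.
Δv₁ = v_p − v_c1 = 484.4 m/s.
At r₂: circular v_c2 = √(μ/r₂) = 735.5 m/s; transfer-apolune v_a = √[μ(2/r₂ − 1/a_t)] = 422.2 m/s.
Δv₂ = v_c2 − v_a = 313.3 m/s.
Total Δv = Δv₁ + Δv₂ = 797.7 m/s.

Δv_total ≈ 798 m/s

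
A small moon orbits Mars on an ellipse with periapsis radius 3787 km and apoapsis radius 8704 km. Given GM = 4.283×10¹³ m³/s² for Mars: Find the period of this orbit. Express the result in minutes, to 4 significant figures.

Semi-major axis a = (r_p + r_a)/2 = (3787.0 + 8704.0)/2 = 6245.5 km = 6.246×10⁶ m.
By Kepler's third law T = 2π√(a³/μ) = 2π × 2.385×10³ = 1.498×10⁴ s.
= 249.7 minutes.

T ≈ 249.7 minutes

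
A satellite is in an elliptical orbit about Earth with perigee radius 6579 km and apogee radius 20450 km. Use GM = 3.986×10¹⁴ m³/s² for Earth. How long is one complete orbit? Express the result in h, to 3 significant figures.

T ≈ 4.34 h

Semi-major axis a = (r_p + r_a)/2 = (6579.0 + 20450)/2 = 13514 km = 1.351×10⁷ m.
By Kepler's third law T = 2π√(a³/μ) = 2π × 2.488×10³ = 1.564×10⁴ s.
= 4.343 h.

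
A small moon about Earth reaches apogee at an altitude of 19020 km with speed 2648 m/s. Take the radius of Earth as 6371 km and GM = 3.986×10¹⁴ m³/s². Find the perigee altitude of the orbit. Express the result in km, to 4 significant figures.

r_a = 6371 + 19020 = 25391 km = 2.539×10⁷ m.
Specific energy ε = v²/2 − μ/r = -1.219×10⁷ J/kg, so a = −μ/(2ε) = 1.635×10⁷ m.
The apsides satisfy r_p + r_a = 2a, so the perigee radius is 2a − r_a = 7.301×10⁶ m = 7301.2 km.
Perigee altitude = 7301.2 − 6371 = 930.16 km.

perigee altitude ≈ 930.2 km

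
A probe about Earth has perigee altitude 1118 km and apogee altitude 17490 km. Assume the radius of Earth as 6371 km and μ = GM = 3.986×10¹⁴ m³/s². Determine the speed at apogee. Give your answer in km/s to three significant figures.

v ≈ 2.83 km/s

r_p = 6371 + 1118 = 7489.0 km = 7.4890×10⁶ m.
r_a = 6371 + 17490 = 23861 km = 2.3861×10⁷ m.
Semi-major axis a = (r_p + r_a)/2 = 15675 km = 1.568×10⁷ m.
Vis-viva: v² = μ(2/r − 1/a) = 3.986×10¹⁴ × (8.382×10⁻⁸ − 6.380×10⁻⁸) = 7.981×10⁶ m²/s².
v = 2825 m/s = 2.825 km/s.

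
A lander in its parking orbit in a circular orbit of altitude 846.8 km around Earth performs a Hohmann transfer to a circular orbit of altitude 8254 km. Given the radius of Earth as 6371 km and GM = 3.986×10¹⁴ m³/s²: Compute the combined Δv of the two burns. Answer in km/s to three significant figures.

r₁ = 6371 + 846.8 = 7217.8 km = 7.2178×10⁶ m.
r₂ = 6371 + 8254 = 14625 km = 1.4625×10⁷ m.
Transfer ellipse a_t = (r₁ + r₂)/2 = 1.092×10⁷ m.
At r₁: circular v_c1 = √(μ/r₁) = 7431 m/s; transfer-perigee v_p = √[μ(2/r₁ − 1/a_t)] = 8600 m/s.
Δv₁ = v_p − v_c1 = 1168 m/s.
At r₂: circular v_c2 = √(μ/r₂) = 5221 m/s; transfer-apogee v_a = √[μ(2/r₂ − 1/a_t)] = 4244 m/s.
Δv₂ = v_c2 − v_a = 976.5 m/s.
Total Δv = Δv₁ + Δv₂ = 2145 m/s = 2.145 km/s.

Δv_total ≈ 2.14 km/s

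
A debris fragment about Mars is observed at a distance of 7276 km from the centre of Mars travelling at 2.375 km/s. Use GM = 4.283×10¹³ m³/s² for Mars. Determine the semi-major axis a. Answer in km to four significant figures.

a ≈ 6984 km

r = 7.276×10⁶ m.
Vis-viva rearranged: 1/a = 2/r − v²/μ = 2.749×10⁻⁷ − 1.317×10⁻⁷ = 1.432×10⁻⁷ m⁻¹.
a = 6.984×10⁶ m = 6984.3 km.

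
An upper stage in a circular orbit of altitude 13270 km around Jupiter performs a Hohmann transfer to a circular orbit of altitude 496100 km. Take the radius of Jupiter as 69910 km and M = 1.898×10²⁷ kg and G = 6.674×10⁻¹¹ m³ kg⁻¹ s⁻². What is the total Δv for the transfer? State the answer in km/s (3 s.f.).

μ = GM = 6.674×10⁻¹¹ × 1.898×10²⁷ = 1.267×10¹⁷ m³/s².
r₁ = 69910 + 13270 = 83180 km = 8.3180×10⁷ m.
r₂ = 69910 + 496100 = 566010 km = 5.6601×10⁸ m.
Transfer ellipse a_t = (r₁ + r₂)/2 = 3.246×10⁸ m.
At r₁: circular v_c1 = √(μ/r₁) = 39020 m/s; transfer-perijove v_p = √[μ(2/r₁ − 1/a_t)] = 51530 m/s.
Δv₁ = v_p − v_c1 = 12510 m/s.
At r₂: circular v_c2 = √(μ/r₂) = 14960 m/s; transfer-apojove v_a = √[μ(2/r₂ − 1/a_t)] = 7573 m/s.
Δv₂ = v_c2 − v_a = 7387 m/s.
Total Δv = Δv₁ + Δv₂ = 19890 m/s = 19.89 km/s.

Δv_total ≈ 19.9 km/s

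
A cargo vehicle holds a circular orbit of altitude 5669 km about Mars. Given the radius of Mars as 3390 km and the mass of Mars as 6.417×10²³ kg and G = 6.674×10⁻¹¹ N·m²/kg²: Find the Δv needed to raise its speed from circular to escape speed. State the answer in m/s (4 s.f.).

μ = GM = 6.674×10⁻¹¹ × 6.417×10²³ = 4.283×10¹³ m³/s².
r = 3390 + 5669 = 9059.0 km = 9.0590×10⁶ m.
Circular speed v_c = √(μ/r) = 2174 m/s.
Escape speed v_esc = √(2μ/r) = √2 × v_c = 3075 m/s.
Δv = v_esc − v_c = 900.6 m/s.

Δv ≈ 900.6 m/s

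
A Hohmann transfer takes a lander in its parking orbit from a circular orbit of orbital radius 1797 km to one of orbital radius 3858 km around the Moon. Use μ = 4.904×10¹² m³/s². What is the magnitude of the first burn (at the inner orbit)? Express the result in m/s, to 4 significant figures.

Δv ≈ 277.7 m/s

r₁ = 1797 km = 1.797×10⁶ m.
r₂ = 3858 km = 3.858×10⁶ m.
Transfer ellipse a_t = (r₁ + r₂)/2 = 2.828×10⁶ m.
At r₁: circular v_c1 = √(μ/r₁) = 1652 m/s; transfer-perilune v_p = √[μ(2/r₁ − 1/a_t)] = 1930 m/s.
Δv₁ = v_p − v_c1 = 277.7 m/s.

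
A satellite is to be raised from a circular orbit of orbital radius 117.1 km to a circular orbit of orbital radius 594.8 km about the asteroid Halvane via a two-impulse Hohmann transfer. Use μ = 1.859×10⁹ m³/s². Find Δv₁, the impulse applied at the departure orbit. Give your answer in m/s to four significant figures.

r₁ = 117.1 km = 1.171×10⁵ m.
r₂ = 594.8 km = 5.948×10⁵ m.
Transfer ellipse a_t = (r₁ + r₂)/2 = 3.560×10⁵ m.
At r₁: circular v_c1 = √(μ/r₁) = 126.0 m/s; transfer-periapsis v_p = √[μ(2/r₁ − 1/a_t)] = 162.9 m/s.
Δv₁ = v_p − v_c1 = 36.88 m/s.

Δv ≈ 36.88 m/s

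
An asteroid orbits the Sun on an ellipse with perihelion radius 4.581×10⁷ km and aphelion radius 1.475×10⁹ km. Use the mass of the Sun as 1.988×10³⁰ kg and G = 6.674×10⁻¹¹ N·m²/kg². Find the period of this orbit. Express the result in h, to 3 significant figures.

T ≈ 100000 h

μ = GM = 6.674×10⁻¹¹ × 1.988×10³⁰ = 1.327×10²⁰ m³/s².
Semi-major axis a = (r_p + r_a)/2 = (4.5810×10⁷ + 1.4750×10⁹)/2 = 7.6040×10⁸ km = 7.604×10¹¹ m.
By Kepler's third law T = 2π√(a³/μ) = 2π × 5.757×10⁷ = 3.617×10⁸ s.
= 1.005×10⁵ h.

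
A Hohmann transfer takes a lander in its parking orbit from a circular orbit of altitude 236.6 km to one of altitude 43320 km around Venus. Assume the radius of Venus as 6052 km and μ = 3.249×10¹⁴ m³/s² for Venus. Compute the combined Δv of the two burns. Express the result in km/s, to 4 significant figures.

Δv_total ≈ 3.732 km/s

r₁ = 6052 + 236.6 = 6288.6 km = 6.2886×10⁶ m.
r₂ = 6052 + 43320 = 49372 km = 4.9372×10⁷ m.
Transfer ellipse a_t = (r₁ + r₂)/2 = 2.783×10⁷ m.
At r₁: circular v_c1 = √(μ/r₁) = 7188 m/s; transfer-periapsis v_p = √[μ(2/r₁ − 1/a_t)] = 9574 m/s.
Δv₁ = v_p − v_c1 = 2386 m/s.
At r₂: circular v_c2 = √(μ/r₂) = 2565 m/s; transfer-apoapsis v_a = √[μ(2/r₂ − 1/a_t)] = 1219 m/s.
Δv₂ = v_c2 − v_a = 1346 m/s.
Total Δv = Δv₁ + Δv₂ = 3732 m/s = 3.732 km/s.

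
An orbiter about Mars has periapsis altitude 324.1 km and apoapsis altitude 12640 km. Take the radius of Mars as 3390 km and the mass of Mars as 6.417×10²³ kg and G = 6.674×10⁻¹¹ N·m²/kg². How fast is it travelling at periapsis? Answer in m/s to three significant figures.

v ≈ 4330 m/s

μ = GM = 6.674×10⁻¹¹ × 6.417×10²³ = 4.283×10¹³ m³/s².
r_p = 3390 + 324.1 = 3714.1 km = 3.7141×10⁶ m.
r_a = 3390 + 12640 = 16030 km = 1.6030×10⁷ m.
Semi-major axis a = (r_p + r_a)/2 = 9872.0 km = 9.872×10⁶ m.
Vis-viva: v² = μ(2/r − 1/a) = 4.283×10¹³ × (5.385×10⁻⁷ − 1.013×10⁻⁷) = 1.872×10⁷ m²/s².
v = 4327 m/s.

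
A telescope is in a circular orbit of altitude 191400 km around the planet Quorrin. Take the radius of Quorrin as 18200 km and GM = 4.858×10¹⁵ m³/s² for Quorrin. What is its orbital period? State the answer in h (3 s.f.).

T ≈ 76.0 h

r = 18200 + 191400 = 209600 km = 2.0960×10⁸ m.
Kepler's third law: T = 2π√(r³/μ) = 2π√((2.096×10⁸)³ / 4.858×10¹⁵).
r³/μ = 1.895×10⁹ s², so T = 2π × 4.354×10⁴ = 2.736×10⁵ s.
Converting: 2.736×10⁵ s ÷ 3600 = 75.99 h.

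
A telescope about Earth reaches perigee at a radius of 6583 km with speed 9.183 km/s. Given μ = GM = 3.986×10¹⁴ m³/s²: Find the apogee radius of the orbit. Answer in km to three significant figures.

apogee radius ≈ 15100 km

r_p = 6.583×10⁶ m.
Specific energy ε = v²/2 − μ/r = -1.839×10⁷ J/kg, so a = −μ/(2ε) = 1.084×10⁷ m.
The apsides satisfy r_p + r_a = 2a, so the apogee radius is 2a − r_p = 1.510×10⁷ m = 15096 km.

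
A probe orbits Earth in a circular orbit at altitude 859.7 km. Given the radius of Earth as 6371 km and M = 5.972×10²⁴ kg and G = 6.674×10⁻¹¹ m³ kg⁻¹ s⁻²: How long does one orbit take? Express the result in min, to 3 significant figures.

μ = GM = 6.674×10⁻¹¹ × 5.972×10²⁴ = 3.986×10¹⁴ m³/s².
r = 6371 + 859.7 = 7230.7 km = 7.2307×10⁶ m.
Kepler's third law: T = 2π√(r³/μ) = 2π√((7.231×10⁶)³ / 3.986×10¹⁴).
r³/μ = 9.485×10⁵ s², so T = 2π × 9.739×10² = 6.119×10³ s.
Converting: 6.119×10³ s ÷ 60.00 = 102.0 min.

T ≈ 102 min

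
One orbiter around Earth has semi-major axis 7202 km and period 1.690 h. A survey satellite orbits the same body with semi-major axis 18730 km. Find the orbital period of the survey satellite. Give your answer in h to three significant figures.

T₂ ≈ 7.09 h

Kepler's third law: T² ∝ a³, so T₂ = T₁ (a₂/a₁)^(3/2).
a₂/a₁ = 2.601, (a₂/a₁)^(3/2) = 4.194.
T₂ = 1.690 × 4.194 = 7.088 h.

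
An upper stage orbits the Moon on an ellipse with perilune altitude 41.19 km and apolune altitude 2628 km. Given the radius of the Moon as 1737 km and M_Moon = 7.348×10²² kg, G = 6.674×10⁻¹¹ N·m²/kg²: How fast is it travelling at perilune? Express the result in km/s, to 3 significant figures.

μ = GM = 6.674×10⁻¹¹ × 7.348×10²² = 4.904×10¹² m³/s².
r_p = 1737 + 41.19 = 1778.2 km = 1.7782×10⁶ m.
r_a = 1737 + 2628 = 4365.0 km = 4.3650×10⁶ m.
Semi-major axis a = (r_p + r_a)/2 = 3071.6 km = 3.072×10⁶ m.
Vis-viva: v² = μ(2/r − 1/a) = 4.904×10¹² × (1.125×10⁻⁶ − 3.256×10⁻⁷) = 3.919×10⁶ m²/s².
v = 1980 m/s = 1.980 km/s.

v ≈ 1.98 km/s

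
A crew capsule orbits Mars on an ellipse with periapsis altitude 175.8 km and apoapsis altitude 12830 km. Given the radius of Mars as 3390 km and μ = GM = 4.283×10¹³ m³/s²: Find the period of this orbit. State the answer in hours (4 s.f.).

T ≈ 8.298 hours

r_p = 3390 + 175.8 = 3565.8 km = 3.5658×10⁶ m.
r_a = 3390 + 12830 = 16220 km = 1.6220×10⁷ m.
Semi-major axis a = (r_p + r_a)/2 = (3565.8 + 16220)/2 = 9892.9 km = 9.893×10⁶ m.
By Kepler's third law T = 2π√(a³/μ) = 2π × 4.755×10³ = 2.987×10⁴ s.
= 8.298 hours.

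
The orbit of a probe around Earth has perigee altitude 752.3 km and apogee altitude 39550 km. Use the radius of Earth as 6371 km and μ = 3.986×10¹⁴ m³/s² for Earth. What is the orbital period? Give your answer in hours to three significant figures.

r_p = 6371 + 752.3 = 7123.3 km = 7.1233×10⁶ m.
r_a = 6371 + 39550 = 45921 km = 4.5921×10⁷ m.
Semi-major axis a = (r_p + r_a)/2 = (7123.3 + 45921)/2 = 26522 km = 2.652×10⁷ m.
By Kepler's third law T = 2π√(a³/μ) = 2π × 6.841×10³ = 4.299×10⁴ s.
= 11.94 hours.

T ≈ 11.9 hours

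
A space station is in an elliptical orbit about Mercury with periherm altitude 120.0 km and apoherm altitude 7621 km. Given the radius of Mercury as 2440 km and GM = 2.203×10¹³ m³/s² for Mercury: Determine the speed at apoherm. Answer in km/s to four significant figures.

v ≈ 0.9425 km/s

r_p = 2440 + 120.0 = 2560.0 km = 2.5600×10⁶ m.
r_a = 2440 + 7621 = 10061 km = 1.0061×10⁷ m.
Semi-major axis a = (r_p + r_a)/2 = 6310.5 km = 6.310×10⁶ m.
Vis-viva: v² = μ(2/r − 1/a) = 2.203×10¹³ × (1.988×10⁻⁷ − 1.585×10⁻⁷) = 8.883×10⁵ m²/s².
v = 942.5 m/s = 0.9425 km/s.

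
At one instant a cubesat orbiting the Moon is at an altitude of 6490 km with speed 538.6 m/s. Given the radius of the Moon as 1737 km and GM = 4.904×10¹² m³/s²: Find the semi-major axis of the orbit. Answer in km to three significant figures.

a ≈ 5440 km

r = 1737 + 6490 = 8227.0 km = 8.227×10⁶ m.
Vis-viva rearranged: 1/a = 2/r − v²/μ = 2.431×10⁻⁷ − 5.915×10⁻⁸ = 1.839×10⁻⁷ m⁻¹.
a = 5.436×10⁶ m = 5436.3 km.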